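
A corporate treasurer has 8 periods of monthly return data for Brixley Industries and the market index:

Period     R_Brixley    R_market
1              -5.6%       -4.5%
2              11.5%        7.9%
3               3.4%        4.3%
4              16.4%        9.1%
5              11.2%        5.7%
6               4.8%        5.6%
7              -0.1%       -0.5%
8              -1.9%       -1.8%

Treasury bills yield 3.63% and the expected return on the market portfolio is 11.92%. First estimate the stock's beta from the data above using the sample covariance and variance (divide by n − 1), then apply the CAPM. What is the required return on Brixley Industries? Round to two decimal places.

15.77%

Mean R_i = (-5.6 + 11.5 + 3.4 + 16.4 + 11.2 + 4.8 − 0.1 − 1.9) / 8 = 4.9625%
Mean R_m = (-4.5 + 7.9 + 4.3 + 9.1 + 5.7 + 5.6 − 0.5 − 1.8) / 8 = 3.2250%
Σ(R_i − R̄_i)(R_m − R̄_m) = 246.0675  ⇒  Cov = 246.0675 / 7 = 35.1525
Σ(R_m − R̄_m)² = 168.0950  ⇒  Var(R_m) = 168.0950 / 7 = 24.0136
β = Cov / Var(R_m) = 35.1525 / 24.0136 = 1.4639
MRP = 11.92% − 3.63% = 8.29%
E(R) = R_f + β × MRP = 3.63% + 1.4639 × 8.29% = 15.77%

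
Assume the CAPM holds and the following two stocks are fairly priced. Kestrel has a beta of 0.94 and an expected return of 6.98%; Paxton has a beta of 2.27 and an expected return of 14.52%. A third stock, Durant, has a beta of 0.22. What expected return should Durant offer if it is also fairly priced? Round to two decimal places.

MRP (SML slope) = (14.52% − 6.98%) / (2.27 − 0.94) = 7.54% / 1.33 = 5.6692%
R_f (intercept) = 6.98% − 0.94 × 5.6692% = 1.6510%
E(R_Durant) = R_f + β × MRP = 1.6510% + 0.22 × 5.6692% = 2.90%

2.90%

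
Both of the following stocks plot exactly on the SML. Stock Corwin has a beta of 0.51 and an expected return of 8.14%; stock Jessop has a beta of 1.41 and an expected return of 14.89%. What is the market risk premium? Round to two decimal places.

7.50%

Both satisfy E(R) = R_f + β·MRP, so the slope of the SML is
MRP = (14.89% − 8.14%) / (1.41 − 0.51) = 6.75% / 0.90 = 7.5000%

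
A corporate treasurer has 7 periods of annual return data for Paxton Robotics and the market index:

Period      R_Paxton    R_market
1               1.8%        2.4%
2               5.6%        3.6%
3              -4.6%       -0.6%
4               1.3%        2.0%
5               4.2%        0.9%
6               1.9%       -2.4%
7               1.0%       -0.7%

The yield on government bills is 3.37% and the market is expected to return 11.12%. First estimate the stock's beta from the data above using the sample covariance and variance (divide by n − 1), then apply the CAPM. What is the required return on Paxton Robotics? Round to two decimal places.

Mean R_i = (1.8 + 5.6 − 4.6 + 1.3 + 4.2 + 1.9 + 1.0) / 7 = 1.6000%
Mean R_m = (2.4 + 3.6 − 0.6 + 2.0 + 0.9 − 2.4 − 0.7) / 7 = 0.7429%
Σ(R_i − R̄_i)(R_m − R̄_m) = 20.0400  ⇒  Cov = 20.0400 / 6 = 3.3400
Σ(R_m − R̄_m)² = 26.2771  ⇒  Var(R_m) = 26.2771 / 6 = 4.3795
β = Cov / Var(R_m) = 3.3400 / 4.3795 = 0.7626
MRP = 11.12% − 3.37% = 7.75%
E(R) = R_f + β × MRP = 3.37% + 0.7626 × 7.75% = 9.28%

9.28%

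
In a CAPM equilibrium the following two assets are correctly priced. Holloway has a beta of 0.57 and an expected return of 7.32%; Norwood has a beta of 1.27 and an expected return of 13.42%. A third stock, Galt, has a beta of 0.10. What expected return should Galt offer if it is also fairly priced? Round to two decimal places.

3.22%

MRP (SML slope) = (13.42% − 7.32%) / (1.27 − 0.57) = 6.10% / 0.70 = 8.7143%
R_f (intercept) = 7.32% − 0.57 × 8.7143% = 2.3528%
E(R_Galt) = R_f + β × MRP = 2.3528% + 0.10 × 8.7143% = 3.22%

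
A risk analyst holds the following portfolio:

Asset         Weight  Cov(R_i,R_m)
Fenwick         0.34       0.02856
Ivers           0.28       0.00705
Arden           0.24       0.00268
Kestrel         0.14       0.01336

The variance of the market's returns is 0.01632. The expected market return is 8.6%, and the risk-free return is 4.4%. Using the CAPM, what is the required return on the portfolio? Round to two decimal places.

β_Fenwick = 0.02856 / 0.01632 = 1.7500
β_Ivers = 0.00705 / 0.01632 = 0.4320
β_Arden = 0.00268 / 0.01632 = 0.1642
β_Kestrel = 0.01336 / 0.01632 = 0.8186
β_P = Σ w_i β_i = 0.34×1.7500 + 0.28×0.4320 + 0.24×0.1642 + 0.14×0.8186 = 0.8700
MRP = 8.6% − 4.4% = 4.20%
E(R_P) = R_f + β_P × MRP = 4.4% + 0.8700 × 4.2% = 8.05%

8.05%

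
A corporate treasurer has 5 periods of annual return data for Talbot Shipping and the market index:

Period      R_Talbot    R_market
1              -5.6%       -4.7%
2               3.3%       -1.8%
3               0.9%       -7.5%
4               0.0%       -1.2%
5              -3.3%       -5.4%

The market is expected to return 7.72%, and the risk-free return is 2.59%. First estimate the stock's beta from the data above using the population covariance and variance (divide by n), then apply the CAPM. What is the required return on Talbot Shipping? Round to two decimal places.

Mean R_i = (-5.6 + 3.3 + 0.9 + 0.0 − 3.3) / 5 = -0.9400%
Mean R_m = (-4.7 − 1.8 − 7.5 − 1.2 − 5.4) / 5 = -4.1200%
Σ(R_i − R̄_i)(R_m − R̄_m) = 12.0860  ⇒  Cov = 12.0860 / 5 = 2.4172
Σ(R_m − R̄_m)² = 27.3080  ⇒  Var(R_m) = 27.3080 / 5 = 5.4616
β = Cov / Var(R_m) = 2.4172 / 5.4616 = 0.4426
MRP = 7.72% − 2.59% = 5.13%
E(R) = R_f + β × MRP = 2.59% + 0.4426 × 5.13% = 4.86%

4.86%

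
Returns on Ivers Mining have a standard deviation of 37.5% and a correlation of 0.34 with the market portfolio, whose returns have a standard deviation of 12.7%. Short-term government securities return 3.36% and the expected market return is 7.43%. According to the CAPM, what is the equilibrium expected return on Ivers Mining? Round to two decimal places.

β = ρ × σ_i / σ_m = 0.34 × 37.5% / 12.7% = 1.0039
MRP = 7.43% − 3.36% = 4.07%
E(R) = 3.36% + 1.0039 × 4.07% = 7.45%

7.45%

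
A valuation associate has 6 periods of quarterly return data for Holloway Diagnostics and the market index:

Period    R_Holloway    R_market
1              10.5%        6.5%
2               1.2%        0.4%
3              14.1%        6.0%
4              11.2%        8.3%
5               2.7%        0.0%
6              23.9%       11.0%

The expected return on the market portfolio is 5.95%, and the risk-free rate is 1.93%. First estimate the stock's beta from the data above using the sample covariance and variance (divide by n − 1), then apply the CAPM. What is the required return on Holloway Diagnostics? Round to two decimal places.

Mean R_i = (10.5 + 1.2 + 14.1 + 11.2 + 2.7 + 23.9) / 6 = 10.6000%
Mean R_m = (6.5 + 0.4 + 6.0 + 8.3 + 0.0 + 11.0) / 6 = 5.3667%
Σ(R_i − R̄_i)(R_m − R̄_m) = 167.8700  ⇒  Cov = 167.8700 / 5 = 33.5740
Σ(R_m − R̄_m)² = 95.4933  ⇒  Var(R_m) = 95.4933 / 5 = 19.0987
β = Cov / Var(R_m) = 33.5740 / 19.0987 = 1.7579
MRP = 5.95% − 1.93% = 4.02%
E(R) = R_f + β × MRP = 1.93% + 1.7579 × 4.02% = 9.00%

9.00%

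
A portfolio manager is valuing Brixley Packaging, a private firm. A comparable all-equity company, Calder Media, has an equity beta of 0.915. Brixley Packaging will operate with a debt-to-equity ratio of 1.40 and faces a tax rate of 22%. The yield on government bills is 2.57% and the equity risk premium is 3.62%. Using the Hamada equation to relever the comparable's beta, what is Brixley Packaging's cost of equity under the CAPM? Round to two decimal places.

β_L = β_U × [1 + (1 − t)(D/E)] = 0.915 × [1 + (1 − 0.22) × 1.40]
    = 0.915 × [1 + 0.78 × 1.40] = 0.915 × 2.0920 = 1.9142
E(R) = R_f + β_L × MRP = 2.57% + 1.9142 × 3.62% = 9.50%

9.50%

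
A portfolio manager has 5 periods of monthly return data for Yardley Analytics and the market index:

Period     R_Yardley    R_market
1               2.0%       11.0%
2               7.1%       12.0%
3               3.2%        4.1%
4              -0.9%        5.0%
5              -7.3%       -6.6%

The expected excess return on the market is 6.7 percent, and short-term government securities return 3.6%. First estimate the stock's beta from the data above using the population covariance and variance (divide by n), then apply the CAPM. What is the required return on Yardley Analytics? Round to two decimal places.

Mean R_i = (2.0 + 7.1 + 3.2 − 0.9 − 7.3) / 5 = 0.8200%
Mean R_m = (11.0 + 12.0 + 4.1 + 5.0 − 6.6) / 5 = 5.1000%
Σ(R_i − R̄_i)(R_m − R̄_m) = 143.0900  ⇒  Cov = 143.0900 / 5 = 28.6180
Σ(R_m − R̄_m)² = 220.3200  ⇒  Var(R_m) = 220.3200 / 5 = 44.0640
β = Cov / Var(R_m) = 28.6180 / 44.0640 = 0.6495
E(R) = R_f + β × MRP = 3.6% + 0.6495 × 6.7% = 7.95%

7.95%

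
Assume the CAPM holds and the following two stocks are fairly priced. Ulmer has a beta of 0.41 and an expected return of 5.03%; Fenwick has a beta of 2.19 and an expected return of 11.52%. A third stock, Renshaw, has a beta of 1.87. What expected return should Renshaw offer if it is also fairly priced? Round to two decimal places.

MRP (SML slope) = (11.52% − 5.03%) / (2.19 − 0.41) = 6.49% / 1.78 = 3.6461%
R_f (intercept) = 5.03% − 0.41 × 3.6461% = 3.5351%
E(R_Renshaw) = R_f + β × MRP = 3.5351% + 1.87 × 3.6461% = 10.35%

10.35%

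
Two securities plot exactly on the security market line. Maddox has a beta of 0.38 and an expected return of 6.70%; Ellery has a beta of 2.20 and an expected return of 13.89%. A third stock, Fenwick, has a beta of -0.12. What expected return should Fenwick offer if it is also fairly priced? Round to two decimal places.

MRP (SML slope) = (13.89% − 6.70%) / (2.20 − 0.38) = 7.19% / 1.82 = 3.9505%
R_f (intercept) = 6.70% − 0.38 × 3.9505% = 5.1988%
E(R_Fenwick) = R_f + β × MRP = 5.1988% + -0.12 × 3.9505% = 4.72%

4.72%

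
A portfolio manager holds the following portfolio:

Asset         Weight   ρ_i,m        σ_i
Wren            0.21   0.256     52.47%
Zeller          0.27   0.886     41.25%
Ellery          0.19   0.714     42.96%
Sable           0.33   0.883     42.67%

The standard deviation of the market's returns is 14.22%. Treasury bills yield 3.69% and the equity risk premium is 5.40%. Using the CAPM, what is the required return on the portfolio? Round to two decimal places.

15.44%

β_Wren = 0.256 × 52.47% / 14.22% = 0.9446
β_Zeller = 0.886 × 41.25% / 14.22% = 2.5701
β_Ellery = 0.714 × 42.96% / 14.22% = 2.1571
β_Sable = 0.883 × 42.67% / 14.22% = 2.6496
β_P = Σ w_i β_i = 0.21×0.9446 + 0.27×2.5701 + 0.19×2.1571 + 0.33×2.6496 = 2.1765
E(R_P) = R_f + β_P × MRP = 3.69% + 2.1765 × 5.40% = 15.44%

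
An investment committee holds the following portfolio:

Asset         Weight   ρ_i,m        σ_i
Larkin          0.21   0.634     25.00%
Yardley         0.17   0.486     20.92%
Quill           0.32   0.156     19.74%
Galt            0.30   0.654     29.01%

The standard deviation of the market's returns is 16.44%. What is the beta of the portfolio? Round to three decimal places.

β_Larkin = 0.634 × 25.00% / 16.44% = 0.9641
β_Yardley = 0.486 × 20.92% / 16.44% = 0.6184
β_Quill = 0.156 × 19.74% / 16.44% = 0.1873
β_Galt = 0.654 × 29.01% / 16.44% = 1.1540
β_P = Σ w_i β_i = 0.21×0.9641 + 0.17×0.6184 + 0.32×0.1873 + 0.30×1.1540 = 0.7137

0.714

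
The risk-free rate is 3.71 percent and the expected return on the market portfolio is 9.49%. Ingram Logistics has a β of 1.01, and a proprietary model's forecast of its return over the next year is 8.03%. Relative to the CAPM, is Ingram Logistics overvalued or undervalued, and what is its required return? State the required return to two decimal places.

Overvalued; required return 9.55%

MRP = 9.49% − 3.71% = 5.78%
Required return = R_f + β·MRP = 3.71% + 1.01 × 5.78% = 9.55%
Forecast 8.03% < required 9.55% → the stock plots below the SML → overvalued.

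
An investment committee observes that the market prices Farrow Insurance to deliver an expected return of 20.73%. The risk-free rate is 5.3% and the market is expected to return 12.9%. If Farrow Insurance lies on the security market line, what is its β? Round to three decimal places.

MRP = 12.9% − 5.3% = 7.60%
β = (E(R) − R_f) / MRP = (20.73% − 5.3%) / 7.6% = 15.43% / 7.6% = 2.030

2.030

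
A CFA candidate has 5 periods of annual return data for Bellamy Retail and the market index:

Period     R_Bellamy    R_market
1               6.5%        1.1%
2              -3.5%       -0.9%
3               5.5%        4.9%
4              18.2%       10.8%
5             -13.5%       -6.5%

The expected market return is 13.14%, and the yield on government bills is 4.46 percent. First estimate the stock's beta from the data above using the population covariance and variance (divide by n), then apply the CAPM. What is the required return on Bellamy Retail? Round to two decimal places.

19.86%

Mean R_i = (6.5 − 3.5 + 5.5 + 18.2 − 13.5) / 5 = 2.6400%
Mean R_m = (1.1 − 0.9 + 4.9 + 10.8 − 6.5) / 5 = 1.8800%
Σ(R_i − R̄_i)(R_m − R̄_m) = 296.7440  ⇒  Cov = 296.7440 / 5 = 59.3488
Σ(R_m − R̄_m)² = 167.2480  ⇒  Var(R_m) = 167.2480 / 5 = 33.4496
β = Cov / Var(R_m) = 59.3488 / 33.4496 = 1.7743
MRP = 13.14% − 4.46% = 8.68%
E(R) = R_f + β × MRP = 4.46% + 1.7743 × 8.68% = 19.86%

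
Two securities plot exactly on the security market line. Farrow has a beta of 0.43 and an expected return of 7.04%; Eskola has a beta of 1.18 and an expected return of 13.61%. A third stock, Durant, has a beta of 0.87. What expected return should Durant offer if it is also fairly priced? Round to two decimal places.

10.89%

MRP (SML slope) = (13.61% − 7.04%) / (1.18 − 0.43) = 6.57% / 0.75 = 8.7600%
R_f (intercept) = 7.04% − 0.43 × 8.7600% = 3.2732%
E(R_Durant) = R_f + β × MRP = 3.2732% + 0.87 × 8.7600% = 10.89%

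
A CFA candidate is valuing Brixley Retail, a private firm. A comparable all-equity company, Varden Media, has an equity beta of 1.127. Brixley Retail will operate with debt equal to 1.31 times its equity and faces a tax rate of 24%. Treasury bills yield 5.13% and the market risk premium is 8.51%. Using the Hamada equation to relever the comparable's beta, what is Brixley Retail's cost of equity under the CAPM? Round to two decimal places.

β_L = β_U × [1 + (1 − t)(D/E)] = 1.127 × [1 + (1 − 0.24) × 1.31]
    = 1.127 × [1 + 0.76 × 1.31] = 1.127 × 1.9956 = 2.2490
E(R) = R_f + β_L × MRP = 5.13% + 2.2490 × 8.51% = 24.27%

24.27%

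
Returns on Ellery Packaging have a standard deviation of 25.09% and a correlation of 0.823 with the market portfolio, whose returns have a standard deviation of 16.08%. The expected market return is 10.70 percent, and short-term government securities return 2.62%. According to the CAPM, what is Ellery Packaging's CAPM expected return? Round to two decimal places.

β = ρ × σ_i / σ_m = 0.823 × 25.09% / 16.08% = 1.2841
MRP = 10.70% − 2.62% = 8.08%
E(R) = 2.62% + 1.2841 × 8.08% = 13.00%

13.00%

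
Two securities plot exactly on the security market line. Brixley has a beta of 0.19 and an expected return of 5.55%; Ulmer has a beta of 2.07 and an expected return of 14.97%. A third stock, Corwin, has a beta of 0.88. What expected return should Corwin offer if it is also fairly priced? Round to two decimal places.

MRP (SML slope) = (14.97% − 5.55%) / (2.07 − 0.19) = 9.42% / 1.88 = 5.0106%
R_f (intercept) = 5.55% − 0.19 × 5.0106% = 4.5980%
E(R_Corwin) = R_f + β × MRP = 4.5980% + 0.88 × 5.0106% = 9.01%

9.01%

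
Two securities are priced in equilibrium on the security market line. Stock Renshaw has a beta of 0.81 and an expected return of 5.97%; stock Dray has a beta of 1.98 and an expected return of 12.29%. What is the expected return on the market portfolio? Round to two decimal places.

7.00%

Both satisfy E(R) = R_f + β·MRP, so the slope of the SML is
MRP = (12.29% − 5.97%) / (1.98 − 0.81) = 6.32% / 1.17 = 5.4017%
R_f = E(R_Renshaw) − β_Renshaw·MRP = 5.97% − 0.81 × 5.4017% = 1.5946%
E(R_m) = R_f + MRP = 1.5946% + 5.4017% = 7.00%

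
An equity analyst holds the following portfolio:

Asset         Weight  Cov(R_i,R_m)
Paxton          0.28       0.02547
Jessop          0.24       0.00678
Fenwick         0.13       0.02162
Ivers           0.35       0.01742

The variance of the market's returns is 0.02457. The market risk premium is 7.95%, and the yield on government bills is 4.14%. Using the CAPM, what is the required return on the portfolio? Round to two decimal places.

9.86%

β_Paxton = 0.02547 / 0.02457 = 1.0366
β_Jessop = 0.00678 / 0.02457 = 0.2759
β_Fenwick = 0.02162 / 0.02457 = 0.8799
β_Ivers = 0.01742 / 0.02457 = 0.7090
β_P = Σ w_i β_i = 0.28×1.0366 + 0.24×0.2759 + 0.13×0.8799 + 0.35×0.7090 = 0.7190
E(R_P) = R_f + β_P × MRP = 4.14% + 0.7190 × 7.95% = 9.86%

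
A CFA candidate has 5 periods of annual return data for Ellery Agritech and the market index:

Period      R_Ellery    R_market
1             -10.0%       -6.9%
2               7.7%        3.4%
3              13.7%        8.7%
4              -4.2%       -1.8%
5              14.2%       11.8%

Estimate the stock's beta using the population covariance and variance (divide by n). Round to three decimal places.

1.404

Mean R_i = (-10.0 + 7.7 + 13.7 − 4.2 + 14.2) / 5 = 4.2800%
Mean R_m = (-6.9 + 3.4 + 8.7 − 1.8 + 11.8) / 5 = 3.0400%
Σ(R_i − R̄_i)(R_m − R̄_m) = 324.4340  ⇒  Cov = 324.4340 / 5 = 64.8868
Σ(R_m − R̄_m)² = 231.1320  ⇒  Var(R_m) = 231.1320 / 5 = 46.2264
β = Cov / Var(R_m) = 64.8868 / 46.2264 = 1.4037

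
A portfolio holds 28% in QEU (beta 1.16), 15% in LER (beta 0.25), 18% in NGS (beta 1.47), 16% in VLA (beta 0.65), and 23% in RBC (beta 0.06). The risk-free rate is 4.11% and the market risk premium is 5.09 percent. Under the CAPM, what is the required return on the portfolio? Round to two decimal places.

β_P = Σ w_i β_i = 0.28×1.16 + 0.15×0.25 + 0.18×1.47 + 0.16×0.65 + 0.23×0.06 = 0.7447
E(R_P) = R_f + β_P × MRP = 4.11% + 0.7447 × 5.09% = 7.90%

7.90%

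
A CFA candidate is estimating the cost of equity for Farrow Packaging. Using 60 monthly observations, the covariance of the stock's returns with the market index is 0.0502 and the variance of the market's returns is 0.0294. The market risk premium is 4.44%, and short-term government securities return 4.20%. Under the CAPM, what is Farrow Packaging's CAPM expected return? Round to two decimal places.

11.78%

β = Cov(R_i, R_m) / Var(R_m) = 0.0502 / 0.0294 = 1.7075
E(R) = R_f + β × MRP = 4.20% + 1.7075 × 4.44% = 11.78%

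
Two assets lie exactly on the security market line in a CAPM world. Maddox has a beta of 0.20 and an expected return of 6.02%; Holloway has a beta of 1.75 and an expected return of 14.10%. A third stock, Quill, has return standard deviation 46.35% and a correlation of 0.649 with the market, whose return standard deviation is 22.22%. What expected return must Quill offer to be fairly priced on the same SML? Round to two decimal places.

12.03%

MRP = (14.10% − 6.02%) / (1.75 − 0.20) = 5.2129%
R_f = 6.02% − 0.20 × 5.2129% = 4.9774%
β_Quill = ρ·σ_i/σ_m = 0.649 × 46.35 / 22.22 = 1.3538
E(R_Quill) = R_f + β × MRP = 4.9774% + 1.3538 × 5.2129% = 12.03%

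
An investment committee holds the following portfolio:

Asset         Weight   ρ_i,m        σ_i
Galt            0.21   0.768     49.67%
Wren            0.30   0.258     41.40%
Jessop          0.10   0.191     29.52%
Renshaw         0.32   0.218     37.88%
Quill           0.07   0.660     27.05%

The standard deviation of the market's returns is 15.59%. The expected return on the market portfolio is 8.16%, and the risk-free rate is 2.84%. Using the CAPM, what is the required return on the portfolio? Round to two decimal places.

8.19%

β_Galt = 0.768 × 49.67% / 15.59% = 2.4469
β_Wren = 0.258 × 41.40% / 15.59% = 0.6851
β_Jessop = 0.191 × 29.52% / 15.59% = 0.3617
β_Renshaw = 0.218 × 37.88% / 15.59% = 0.5297
β_Quill = 0.660 × 27.05% / 15.59% = 1.1452
β_P = Σ w_i β_i = 0.21×2.4469 + 0.30×0.6851 + 0.10×0.3617 + 0.32×0.5297 + 0.07×1.1452 = 1.0052
MRP = 8.16% − 2.84% = 5.32%
E(R_P) = R_f + β_P × MRP = 2.84% + 1.0052 × 5.32% = 8.19%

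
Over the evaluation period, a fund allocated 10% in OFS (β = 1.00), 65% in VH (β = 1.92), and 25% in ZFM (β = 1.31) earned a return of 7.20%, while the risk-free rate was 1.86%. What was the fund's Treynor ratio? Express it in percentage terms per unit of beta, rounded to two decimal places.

β_P = 0.10×1.00 + 0.65×1.92 + 0.25×1.31 = 1.6755
Treynor = (R_P − R_f) / β_P = (7.20% − 1.86%) / 1.6755 = 5.34% / 1.6755 = 3.19%

3.19%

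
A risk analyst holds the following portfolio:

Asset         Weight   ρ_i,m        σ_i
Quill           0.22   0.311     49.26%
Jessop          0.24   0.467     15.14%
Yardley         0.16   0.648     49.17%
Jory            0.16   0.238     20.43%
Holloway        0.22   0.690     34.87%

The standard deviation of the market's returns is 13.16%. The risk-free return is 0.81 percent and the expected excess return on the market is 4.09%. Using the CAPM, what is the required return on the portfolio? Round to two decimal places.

5.86%

β_Quill = 0.311 × 49.26% / 13.16% = 1.1641
β_Jessop = 0.467 × 15.14% / 13.16% = 0.5373
β_Yardley = 0.648 × 49.17% / 13.16% = 2.4211
β_Jory = 0.238 × 20.43% / 13.16% = 0.3695
β_Holloway = 0.690 × 34.87% / 13.16% = 1.8283
β_P = Σ w_i β_i = 0.22×1.1641 + 0.24×0.5373 + 0.16×2.4211 + 0.16×0.3695 + 0.22×1.8283 = 1.2338
E(R_P) = R_f + β_P × MRP = 0.81% + 1.2338 × 4.09% = 5.86%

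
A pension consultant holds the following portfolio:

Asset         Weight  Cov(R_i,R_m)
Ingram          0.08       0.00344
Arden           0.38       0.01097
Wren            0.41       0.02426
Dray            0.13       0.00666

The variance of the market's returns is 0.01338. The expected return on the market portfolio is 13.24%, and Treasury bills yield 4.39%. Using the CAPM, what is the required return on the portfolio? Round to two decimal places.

14.48%

β_Ingram = 0.00344 / 0.01338 = 0.2571
β_Arden = 0.01097 / 0.01338 = 0.8199
β_Wren = 0.02426 / 0.01338 = 1.8132
β_Dray = 0.00666 / 0.01338 = 0.4978
β_P = Σ w_i β_i = 0.08×0.2571 + 0.38×0.8199 + 0.41×1.8132 + 0.13×0.4978 = 1.1403
MRP = 13.24% − 4.39% = 8.85%
E(R_P) = R_f + β_P × MRP = 4.39% + 1.1403 × 8.85% = 14.48%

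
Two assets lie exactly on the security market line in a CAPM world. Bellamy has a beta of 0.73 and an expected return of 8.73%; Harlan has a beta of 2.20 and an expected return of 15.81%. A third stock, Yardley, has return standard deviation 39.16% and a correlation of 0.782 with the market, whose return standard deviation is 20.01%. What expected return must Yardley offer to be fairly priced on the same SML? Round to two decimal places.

MRP = (15.81% − 8.73%) / (2.20 − 0.73) = 4.8163%
R_f = 8.73% − 0.73 × 4.8163% = 5.2141%
β_Yardley = ρ·σ_i/σ_m = 0.782 × 39.16 / 20.01 = 1.5304
E(R_Yardley) = R_f + β × MRP = 5.2141% + 1.5304 × 4.8163% = 12.58%

12.58%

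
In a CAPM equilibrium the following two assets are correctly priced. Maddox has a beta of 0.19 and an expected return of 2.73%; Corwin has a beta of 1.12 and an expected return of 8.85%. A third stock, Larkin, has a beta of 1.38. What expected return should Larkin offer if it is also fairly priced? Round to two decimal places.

10.56%

MRP (SML slope) = (8.85% − 2.73%) / (1.12 − 0.19) = 6.12% / 0.93 = 6.5806%
R_f (intercept) = 2.73% − 0.19 × 6.5806% = 1.4797%
E(R_Larkin) = R_f + β × MRP = 1.4797% + 1.38 × 6.5806% = 10.56%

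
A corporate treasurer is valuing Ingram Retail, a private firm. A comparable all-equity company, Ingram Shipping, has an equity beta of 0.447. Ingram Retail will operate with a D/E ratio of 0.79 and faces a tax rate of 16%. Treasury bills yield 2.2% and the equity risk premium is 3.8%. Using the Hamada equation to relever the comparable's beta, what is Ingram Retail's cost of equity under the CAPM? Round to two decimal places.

5.03%

β_L = β_U × [1 + (1 − t)(D/E)] = 0.447 × [1 + (1 − 0.16) × 0.79]
    = 0.447 × [1 + 0.84 × 0.79] = 0.447 × 1.6636 = 0.7436
E(R) = R_f + β_L × MRP = 2.2% + 0.7436 × 3.8% = 5.03%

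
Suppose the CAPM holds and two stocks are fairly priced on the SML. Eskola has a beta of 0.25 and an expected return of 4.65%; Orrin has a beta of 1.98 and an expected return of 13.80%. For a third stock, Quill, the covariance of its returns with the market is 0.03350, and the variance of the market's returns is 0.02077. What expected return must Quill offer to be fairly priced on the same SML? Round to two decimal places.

MRP = (13.80% − 4.65%) / (1.98 − 0.25) = 5.2890%
R_f = 4.65% − 0.25 × 5.2890% = 3.3278%
β_Quill = Cov / Var(R_m) = 0.03350 / 0.02077 = 1.6129
E(R_Quill) = R_f + β × MRP = 3.3278% + 1.6129 × 5.2890% = 11.86%

11.86%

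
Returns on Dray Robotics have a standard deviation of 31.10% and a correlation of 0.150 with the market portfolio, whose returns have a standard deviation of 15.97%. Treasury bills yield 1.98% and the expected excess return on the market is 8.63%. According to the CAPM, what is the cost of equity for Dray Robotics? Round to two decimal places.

4.50%

β = ρ × σ_i / σ_m = 0.150 × 31.10% / 15.97% = 0.2921
E(R) = 1.98% + 0.2921 × 8.63% = 4.50%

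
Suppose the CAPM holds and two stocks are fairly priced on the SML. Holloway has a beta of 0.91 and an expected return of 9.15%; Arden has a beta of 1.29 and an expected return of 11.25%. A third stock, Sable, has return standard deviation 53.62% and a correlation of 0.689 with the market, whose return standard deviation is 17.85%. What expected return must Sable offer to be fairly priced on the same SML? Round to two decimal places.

MRP = (11.25% − 9.15%) / (1.29 − 0.91) = 5.5263%
R_f = 9.15% − 0.91 × 5.5263% = 4.1211%
β_Sable = ρ·σ_i/σ_m = 0.689 × 53.62 / 17.85 = 2.0697
E(R_Sable) = R_f + β × MRP = 4.1211% + 2.0697 × 5.5263% = 15.56%

15.56%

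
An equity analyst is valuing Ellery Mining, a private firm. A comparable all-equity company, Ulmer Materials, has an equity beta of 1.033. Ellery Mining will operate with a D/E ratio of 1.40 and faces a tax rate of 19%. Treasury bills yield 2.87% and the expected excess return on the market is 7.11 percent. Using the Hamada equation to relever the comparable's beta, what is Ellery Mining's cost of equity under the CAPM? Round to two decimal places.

18.54%

β_L = β_U × [1 + (1 − t)(D/E)] = 1.033 × [1 + (1 − 0.19) × 1.40]
    = 1.033 × [1 + 0.81 × 1.40] = 1.033 × 2.1340 = 2.2044
E(R) = R_f + β_L × MRP = 2.87% + 2.2044 × 7.11% = 18.54%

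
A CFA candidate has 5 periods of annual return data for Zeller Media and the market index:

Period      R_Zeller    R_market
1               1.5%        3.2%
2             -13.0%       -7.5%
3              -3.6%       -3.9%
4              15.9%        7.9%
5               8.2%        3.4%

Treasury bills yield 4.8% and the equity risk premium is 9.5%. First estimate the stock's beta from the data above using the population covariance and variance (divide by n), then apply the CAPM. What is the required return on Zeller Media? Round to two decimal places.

21.13%

Mean R_i = (1.5 − 13.0 − 3.6 + 15.9 + 8.2) / 5 = 1.8000%
Mean R_m = (3.2 − 7.5 − 3.9 + 7.9 + 3.4) / 5 = 0.6200%
Σ(R_i − R̄_i)(R_m − R̄_m) = 264.2500  ⇒  Cov = 264.2500 / 5 = 52.8500
Σ(R_m − R̄_m)² = 153.7480  ⇒  Var(R_m) = 153.7480 / 5 = 30.7496
β = Cov / Var(R_m) = 52.8500 / 30.7496 = 1.7187
E(R) = R_f + β × MRP = 4.8% + 1.7187 × 9.5% = 21.13%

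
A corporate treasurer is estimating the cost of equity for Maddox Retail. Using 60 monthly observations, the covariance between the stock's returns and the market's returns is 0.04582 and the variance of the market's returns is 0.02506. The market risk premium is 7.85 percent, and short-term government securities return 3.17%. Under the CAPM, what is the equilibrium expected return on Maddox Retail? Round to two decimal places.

17.52%

β = Cov(R_i, R_m) / Var(R_m) = 0.04582 / 0.02506 = 1.8284
E(R) = R_f + β × MRP = 3.17% + 1.8284 × 7.85% = 17.52%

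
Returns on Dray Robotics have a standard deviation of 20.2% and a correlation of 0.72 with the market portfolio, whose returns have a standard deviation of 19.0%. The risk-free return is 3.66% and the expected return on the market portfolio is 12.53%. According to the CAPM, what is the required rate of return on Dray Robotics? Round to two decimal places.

β = ρ × σ_i / σ_m = 0.72 × 20.2% / 19.0% = 0.7655
MRP = 12.53% − 3.66% = 8.87%
E(R) = 3.66% + 0.7655 × 8.87% = 10.45%

10.45%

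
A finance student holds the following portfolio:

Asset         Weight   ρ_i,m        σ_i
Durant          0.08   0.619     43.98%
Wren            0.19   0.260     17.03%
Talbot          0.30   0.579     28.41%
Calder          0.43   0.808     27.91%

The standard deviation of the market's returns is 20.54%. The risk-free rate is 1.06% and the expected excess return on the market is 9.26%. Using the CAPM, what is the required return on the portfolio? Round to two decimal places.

9.02%

β_Durant = 0.619 × 43.98% / 20.54% = 1.3254
β_Wren = 0.260 × 17.03% / 20.54% = 0.2156
β_Talbot = 0.579 × 28.41% / 20.54% = 0.8008
β_Calder = 0.808 × 27.91% / 20.54% = 1.0979
β_P = Σ w_i β_i = 0.08×1.3254 + 0.19×0.2156 + 0.30×0.8008 + 0.43×1.0979 = 0.8593
E(R_P) = R_f + β_P × MRP = 1.06% + 0.8593 × 9.26% = 9.02%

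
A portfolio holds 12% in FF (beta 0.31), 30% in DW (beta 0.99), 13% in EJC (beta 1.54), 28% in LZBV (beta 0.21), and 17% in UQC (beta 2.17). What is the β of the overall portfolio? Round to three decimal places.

β_P = Σ w_i β_i = 0.12×0.31 + 0.30×0.99 + 0.13×1.54 + 0.28×0.21 + 0.17×2.17 = 0.9621

0.962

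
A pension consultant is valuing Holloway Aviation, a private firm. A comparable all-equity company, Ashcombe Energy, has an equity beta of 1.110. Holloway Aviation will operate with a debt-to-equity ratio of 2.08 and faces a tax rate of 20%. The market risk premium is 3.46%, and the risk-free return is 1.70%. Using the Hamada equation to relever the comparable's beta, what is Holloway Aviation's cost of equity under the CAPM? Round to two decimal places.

11.93%

β_L = β_U × [1 + (1 − t)(D/E)] = 1.110 × [1 + (1 − 0.20) × 2.08]
    = 1.110 × [1 + 0.80 × 2.08] = 1.110 × 2.6640 = 2.9570
E(R) = R_f + β_L × MRP = 1.70% + 2.9570 × 3.46% = 11.93%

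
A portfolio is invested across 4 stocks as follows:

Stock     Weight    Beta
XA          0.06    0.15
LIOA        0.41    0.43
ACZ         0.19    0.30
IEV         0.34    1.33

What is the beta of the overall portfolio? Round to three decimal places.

0.695

β_P = Σ w_i β_i = 0.06×0.15 + 0.41×0.43 + 0.19×0.30 + 0.34×1.33 = 0.6945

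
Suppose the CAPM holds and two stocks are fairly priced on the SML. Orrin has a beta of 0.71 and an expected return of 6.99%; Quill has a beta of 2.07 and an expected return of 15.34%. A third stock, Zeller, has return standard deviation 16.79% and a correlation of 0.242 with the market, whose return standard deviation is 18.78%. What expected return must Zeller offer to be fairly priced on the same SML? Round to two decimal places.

3.96%

MRP = (15.34% − 6.99%) / (2.07 − 0.71) = 6.1397%
R_f = 6.99% − 0.71 × 6.1397% = 2.6308%
β_Zeller = ρ·σ_i/σ_m = 0.242 × 16.79 / 18.78 = 0.2164
E(R_Zeller) = R_f + β × MRP = 2.6308% + 0.2164 × 6.1397% = 3.96%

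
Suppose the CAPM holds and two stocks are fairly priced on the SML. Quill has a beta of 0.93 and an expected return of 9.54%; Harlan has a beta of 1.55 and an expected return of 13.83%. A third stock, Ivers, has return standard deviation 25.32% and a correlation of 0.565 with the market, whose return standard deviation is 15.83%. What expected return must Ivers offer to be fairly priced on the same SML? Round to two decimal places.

9.36%

MRP = (13.83% − 9.54%) / (1.55 − 0.93) = 6.9194%
R_f = 9.54% − 0.93 × 6.9194% = 3.1050%
β_Ivers = ρ·σ_i/σ_m = 0.565 × 25.32 / 15.83 = 0.9037
E(R_Ivers) = R_f + β × MRP = 3.1050% + 0.9037 × 6.9194% = 9.36%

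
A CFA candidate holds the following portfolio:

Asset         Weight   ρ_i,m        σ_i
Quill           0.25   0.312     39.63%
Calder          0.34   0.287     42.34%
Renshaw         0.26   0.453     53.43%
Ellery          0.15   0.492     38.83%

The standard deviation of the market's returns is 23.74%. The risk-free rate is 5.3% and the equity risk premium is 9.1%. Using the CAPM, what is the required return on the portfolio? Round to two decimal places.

11.58%

β_Quill = 0.312 × 39.63% / 23.74% = 0.5208
β_Calder = 0.287 × 42.34% / 23.74% = 0.5119
β_Renshaw = 0.453 × 53.43% / 23.74% = 1.0195
β_Ellery = 0.492 × 38.83% / 23.74% = 0.8047
β_P = Σ w_i β_i = 0.25×0.5208 + 0.34×0.5119 + 0.26×1.0195 + 0.15×0.8047 = 0.6900
E(R_P) = R_f + β_P × MRP = 5.3% + 0.6900 × 9.1% = 11.58%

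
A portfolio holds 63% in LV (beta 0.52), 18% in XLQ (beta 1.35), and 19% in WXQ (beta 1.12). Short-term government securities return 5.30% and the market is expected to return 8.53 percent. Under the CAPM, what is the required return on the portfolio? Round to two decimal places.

β_P = Σ w_i β_i = 0.63×0.52 + 0.18×1.35 + 0.19×1.12 = 0.7834
MRP = 8.53% − 5.30% = 3.23%
E(R_P) = R_f + β_P × MRP = 5.30% + 0.7834 × 3.23% = 7.83%

7.83%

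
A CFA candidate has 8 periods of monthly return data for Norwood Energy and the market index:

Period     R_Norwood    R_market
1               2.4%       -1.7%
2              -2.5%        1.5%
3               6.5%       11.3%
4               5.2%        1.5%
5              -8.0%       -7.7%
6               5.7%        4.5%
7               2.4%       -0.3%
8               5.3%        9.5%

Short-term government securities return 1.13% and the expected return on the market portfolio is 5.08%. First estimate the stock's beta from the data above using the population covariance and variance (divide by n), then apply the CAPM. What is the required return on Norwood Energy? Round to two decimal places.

3.71%

Mean R_i = (2.4 − 2.5 + 6.5 + 5.2 − 8.0 + 5.7 + 2.4 + 5.3) / 8 = 2.1250%
Mean R_m = (-1.7 + 1.5 + 11.3 + 1.5 − 7.7 + 4.5 − 0.3 + 9.5) / 8 = 2.3250%
Σ(R_i − R̄_i)(R_m − R̄_m) = 170.7750  ⇒  Cov = 170.7750 / 8 = 21.3469
Σ(R_m − R̄_m)² = 261.7150  ⇒  Var(R_m) = 261.7150 / 8 = 32.7144
β = Cov / Var(R_m) = 21.3469 / 32.7144 = 0.6525
MRP = 5.08% − 1.13% = 3.95%
E(R) = R_f + β × MRP = 1.13% + 0.6525 × 3.95% = 3.71%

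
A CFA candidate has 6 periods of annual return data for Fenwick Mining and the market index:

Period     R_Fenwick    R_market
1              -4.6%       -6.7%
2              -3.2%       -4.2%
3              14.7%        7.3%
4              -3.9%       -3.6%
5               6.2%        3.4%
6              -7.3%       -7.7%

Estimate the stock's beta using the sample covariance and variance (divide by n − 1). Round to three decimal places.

Mean R_i = (-4.6 − 3.2 + 14.7 − 3.9 + 6.2 − 7.3) / 6 = 0.3167%
Mean R_m = (-6.7 − 4.2 + 7.3 − 3.6 + 3.4 − 7.7) / 6 = -1.9167%
Σ(R_i − R̄_i)(R_m − R̄_m) = 246.5417  ⇒  Cov = 246.5417 / 5 = 49.3083
Σ(R_m − R̄_m)² = 177.5883  ⇒  Var(R_m) = 177.5883 / 5 = 35.5177
β = Cov / Var(R_m) = 49.3083 / 35.5177 = 1.3883

1.388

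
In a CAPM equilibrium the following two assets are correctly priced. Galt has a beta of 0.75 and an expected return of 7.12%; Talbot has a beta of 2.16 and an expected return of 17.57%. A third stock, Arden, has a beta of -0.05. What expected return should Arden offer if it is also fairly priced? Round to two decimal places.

MRP (SML slope) = (17.57% − 7.12%) / (2.16 − 0.75) = 10.45% / 1.41 = 7.4113%
R_f (intercept) = 7.12% − 0.75 × 7.4113% = 1.5615%
E(R_Arden) = R_f + β × MRP = 1.5615% + -0.05 × 7.4113% = 1.19%

1.19%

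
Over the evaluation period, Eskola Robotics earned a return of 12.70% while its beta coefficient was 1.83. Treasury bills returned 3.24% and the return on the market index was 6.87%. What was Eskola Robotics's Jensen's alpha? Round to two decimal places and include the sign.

+2.82%

Market excess return = 6.87% − 3.24% = 3.63%
CAPM benchmark = R_f + β(R_m − R_f) = 3.24% + 1.83 × 3.63% = 9.8829%
α = actual − benchmark = 12.70% − 9.8829% = +2.82%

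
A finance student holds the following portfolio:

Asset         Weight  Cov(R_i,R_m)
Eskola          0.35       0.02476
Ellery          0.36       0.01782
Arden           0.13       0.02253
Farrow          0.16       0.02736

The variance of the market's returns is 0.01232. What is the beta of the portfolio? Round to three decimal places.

1.817

β_Eskola = 0.02476 / 0.01232 = 2.0097
β_Ellery = 0.01782 / 0.01232 = 1.4464
β_Arden = 0.02253 / 0.01232 = 1.8287
β_Farrow = 0.02736 / 0.01232 = 2.2208
β_P = Σ w_i β_i = 0.35×2.0097 + 0.36×1.4464 + 0.13×1.8287 + 0.16×2.2208 = 1.8172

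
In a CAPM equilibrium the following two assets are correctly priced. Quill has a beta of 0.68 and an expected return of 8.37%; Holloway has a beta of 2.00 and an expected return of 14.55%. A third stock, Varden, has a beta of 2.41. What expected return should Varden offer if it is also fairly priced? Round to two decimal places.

16.47%

MRP (SML slope) = (14.55% − 8.37%) / (2.00 − 0.68) = 6.18% / 1.32 = 4.6818%
R_f (intercept) = 8.37% − 0.68 × 4.6818% = 5.1864%
E(R_Varden) = R_f + β × MRP = 5.1864% + 2.41 × 4.6818% = 16.47%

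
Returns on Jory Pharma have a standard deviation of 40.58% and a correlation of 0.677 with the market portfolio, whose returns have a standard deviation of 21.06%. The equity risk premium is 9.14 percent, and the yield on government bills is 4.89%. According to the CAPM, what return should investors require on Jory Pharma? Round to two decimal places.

16.81%

β = ρ × σ_i / σ_m = 0.677 × 40.58% / 21.06% = 1.3045
E(R) = 4.89% + 1.3045 × 9.14% = 16.81%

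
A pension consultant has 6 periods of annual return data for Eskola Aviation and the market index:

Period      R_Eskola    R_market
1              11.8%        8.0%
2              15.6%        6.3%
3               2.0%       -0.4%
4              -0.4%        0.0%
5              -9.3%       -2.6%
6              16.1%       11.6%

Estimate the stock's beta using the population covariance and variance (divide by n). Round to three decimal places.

Mean R_i = (11.8 + 15.6 + 2.0 − 0.4 − 9.3 + 16.1) / 6 = 5.9667%
Mean R_m = (8.0 + 6.3 − 0.4 + 0.0 − 2.6 + 11.6) / 6 = 3.8167%
Σ(R_i − R̄_i)(R_m − R̄_m) = 266.1833  ⇒  Cov = 266.1833 / 6 = 44.3639
Σ(R_m − R̄_m)² = 157.7683  ⇒  Var(R_m) = 157.7683 / 6 = 26.2947
β = Cov / Var(R_m) = 44.3639 / 26.2947 = 1.6872

1.687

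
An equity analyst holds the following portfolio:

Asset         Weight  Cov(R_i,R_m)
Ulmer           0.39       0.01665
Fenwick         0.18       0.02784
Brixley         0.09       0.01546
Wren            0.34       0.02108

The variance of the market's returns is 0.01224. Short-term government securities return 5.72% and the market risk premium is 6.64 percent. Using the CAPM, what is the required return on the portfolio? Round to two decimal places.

β_Ulmer = 0.01665 / 0.01224 = 1.3603
β_Fenwick = 0.02784 / 0.01224 = 2.2745
β_Brixley = 0.01546 / 0.01224 = 1.2631
β_Wren = 0.02108 / 0.01224 = 1.7222
β_P = Σ w_i β_i = 0.39×1.3603 + 0.18×2.2745 + 0.09×1.2631 + 0.34×1.7222 = 1.6392
E(R_P) = R_f + β_P × MRP = 5.72% + 1.6392 × 6.64% = 16.60%

16.60%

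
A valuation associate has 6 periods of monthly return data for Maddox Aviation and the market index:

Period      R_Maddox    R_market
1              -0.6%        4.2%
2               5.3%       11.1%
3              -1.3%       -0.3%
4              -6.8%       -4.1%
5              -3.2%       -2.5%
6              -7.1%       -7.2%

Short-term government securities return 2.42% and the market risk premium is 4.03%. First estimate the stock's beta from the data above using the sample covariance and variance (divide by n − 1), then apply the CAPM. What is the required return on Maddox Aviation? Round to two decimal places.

Mean R_i = (-0.6 + 5.3 − 1.3 − 6.8 − 3.2 − 7.1) / 6 = -2.2833%
Mean R_m = (4.2 + 11.1 − 0.3 − 4.1 − 2.5 − 7.2) / 6 = 0.2000%
Σ(R_i − R̄_i)(R_m − R̄_m) = 146.4400  ⇒  Cov = 146.4400 / 5 = 29.2880
Σ(R_m − R̄_m)² = 215.6000  ⇒  Var(R_m) = 215.6000 / 5 = 43.1200
β = Cov / Var(R_m) = 29.2880 / 43.1200 = 0.6792
E(R) = R_f + β × MRP = 2.42% + 0.6792 × 4.03% = 5.16%

5.16%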